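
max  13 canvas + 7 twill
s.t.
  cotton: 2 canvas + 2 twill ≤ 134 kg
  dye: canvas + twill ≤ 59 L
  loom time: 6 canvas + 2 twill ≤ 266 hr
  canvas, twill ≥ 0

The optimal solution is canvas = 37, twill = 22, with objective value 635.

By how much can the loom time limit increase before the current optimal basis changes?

Binding constraints: dye, loom time. The basis is B = [[1,1],[6,2]] with det -4.
Per unit increase in loom time, x* moves by d = (0.25, -0.25).
The basis stays optimal until twill reaches 0; allowable increase = 88 hr.

88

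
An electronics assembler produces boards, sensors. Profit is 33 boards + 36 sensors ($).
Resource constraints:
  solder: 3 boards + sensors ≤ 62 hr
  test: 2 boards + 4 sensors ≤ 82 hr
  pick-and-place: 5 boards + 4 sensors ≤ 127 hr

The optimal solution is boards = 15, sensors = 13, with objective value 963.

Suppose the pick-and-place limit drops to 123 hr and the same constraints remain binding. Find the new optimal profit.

Check each constraint at x*: solder 58/62 (slack 4); test 82/82 (tight); pick-and-place 127/127 (tight).
Slack constraints have shadow price 0 (complementary slackness).
The binding rows give the dual system: 2·y_test + 5·y_pick-and-place = 33 and 4·y_test + 4·y_pick-and-place = 36.
Solving: y_test = 4, y_pick-and-place = 5.
Δz = y_pick-and-place·Δb = 5 × (-4) = -20, so new z* = 963 − 20 = 943.

943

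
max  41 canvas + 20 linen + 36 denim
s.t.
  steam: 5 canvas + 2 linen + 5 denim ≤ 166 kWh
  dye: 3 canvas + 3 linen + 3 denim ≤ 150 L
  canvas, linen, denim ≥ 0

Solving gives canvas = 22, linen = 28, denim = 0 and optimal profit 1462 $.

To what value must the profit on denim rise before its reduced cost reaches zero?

At the optimum: steam uses 166 of 166 (binding); dye uses 150 of 150 (binding).
The binding rows give the dual system: 5·y_steam + 3·y_dye = 41 and 2·y_steam + 3·y_dye = 20.
→ y_steam = 7 and y_dye = 2.
denim enters the basis when its profit ≥ yᵀa₃ = 7·5 + 2·3 = 41.

41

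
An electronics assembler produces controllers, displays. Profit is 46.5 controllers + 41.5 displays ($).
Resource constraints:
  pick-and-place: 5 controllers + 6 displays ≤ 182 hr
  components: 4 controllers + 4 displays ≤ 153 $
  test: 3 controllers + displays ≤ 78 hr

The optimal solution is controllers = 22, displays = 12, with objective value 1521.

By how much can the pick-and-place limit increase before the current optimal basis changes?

Binding constraints: pick-and-place, test. The basis is B = [[5,6],[3,1]] with det -13.
Per unit increase in pick-and-place, x* moves by d = (-0.0769, 0.2308).
The basis stays optimal until components becomes binding; allowable increase = 27.625 hr.

27.625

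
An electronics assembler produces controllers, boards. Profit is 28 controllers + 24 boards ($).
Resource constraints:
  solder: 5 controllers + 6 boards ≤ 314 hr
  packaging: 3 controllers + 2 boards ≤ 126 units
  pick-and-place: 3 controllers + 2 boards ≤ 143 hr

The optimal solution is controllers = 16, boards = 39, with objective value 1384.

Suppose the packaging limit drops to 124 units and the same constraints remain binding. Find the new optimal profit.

Binding: solder and packaging. Non-binding: pick-and-place (17 unused).
By complementary slackness, y = 0 for the non-binding constraint.
From A_Bᵀ y = c: 5·y_solder + 3·y_packaging = 28; 6·y_solder + 2·y_packaging = 24.
Solving: y_solder = 2, y_packaging = 6.
Δz = y_packaging·Δb = 6 × (-2) = -12, so new z* = 1384 − 12 = 1372.

1372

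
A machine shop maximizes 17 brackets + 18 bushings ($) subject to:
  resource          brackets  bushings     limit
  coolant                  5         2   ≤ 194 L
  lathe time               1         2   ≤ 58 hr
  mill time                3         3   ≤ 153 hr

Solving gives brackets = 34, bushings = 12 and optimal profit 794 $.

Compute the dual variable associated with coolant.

Check each constraint at x*: coolant 194/194 (tight); lathe time 58/58 (tight); mill time 138/153 (slack 15).
By complementary slackness, y = 0 for the non-binding constraint.
The binding rows give the dual system: 5·y_coolant + 1·y_lathe time = 17 and 2·y_coolant + 2·y_lathe time = 18.
Solving: y_coolant = 2, y_lathe time = 7.
Shadow price of coolant = 2.

2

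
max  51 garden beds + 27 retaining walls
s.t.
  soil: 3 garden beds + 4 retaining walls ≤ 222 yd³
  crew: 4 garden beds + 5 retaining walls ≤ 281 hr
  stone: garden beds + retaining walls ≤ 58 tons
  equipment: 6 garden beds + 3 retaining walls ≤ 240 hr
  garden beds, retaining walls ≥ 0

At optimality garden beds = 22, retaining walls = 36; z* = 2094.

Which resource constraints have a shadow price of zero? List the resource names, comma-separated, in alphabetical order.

crew, soil

soil: 210/222 (slack 12)
crew: 268/281 (slack 13)
stone: 58/58 (binding)
equipment: 240/240 (binding)
By complementary slackness, a constraint with positive slack has shadow price 0 → crew, soil.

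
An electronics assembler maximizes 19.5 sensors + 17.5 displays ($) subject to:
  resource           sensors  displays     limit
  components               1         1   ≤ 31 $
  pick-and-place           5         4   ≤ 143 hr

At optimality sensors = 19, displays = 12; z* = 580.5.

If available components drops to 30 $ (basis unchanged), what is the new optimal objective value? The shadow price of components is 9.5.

571

Δb = -1, so new z* = 580.5 + (9.5)·(-1) = 580.5 − 9.5 = 571.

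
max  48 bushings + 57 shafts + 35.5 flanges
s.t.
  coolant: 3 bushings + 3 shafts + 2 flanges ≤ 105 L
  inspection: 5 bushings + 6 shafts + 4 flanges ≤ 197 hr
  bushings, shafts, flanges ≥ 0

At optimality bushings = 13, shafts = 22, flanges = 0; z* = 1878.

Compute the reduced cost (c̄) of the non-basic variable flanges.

Both coolant and inspection are binding at x*.
The binding rows give the dual system: 3·y_coolant + 5·y_inspection = 48 and 3·y_coolant + 6·y_inspection = 57.
Solving: y_coolant = 1, y_inspection = 9.
Reduced cost of flanges: c₃ − yᵀa₃ = 35.5 − (1·2 + 9·4) = 35.5 − 38 = -2.5.

-2.5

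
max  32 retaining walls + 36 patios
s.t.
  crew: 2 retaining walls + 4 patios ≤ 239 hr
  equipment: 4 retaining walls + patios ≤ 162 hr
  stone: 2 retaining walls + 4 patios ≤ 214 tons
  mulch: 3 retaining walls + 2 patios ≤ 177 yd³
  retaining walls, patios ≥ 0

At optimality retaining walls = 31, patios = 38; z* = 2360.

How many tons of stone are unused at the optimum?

0

stone used = 2·31 + 4·38 = 214; slack = 214 − 214 = 0.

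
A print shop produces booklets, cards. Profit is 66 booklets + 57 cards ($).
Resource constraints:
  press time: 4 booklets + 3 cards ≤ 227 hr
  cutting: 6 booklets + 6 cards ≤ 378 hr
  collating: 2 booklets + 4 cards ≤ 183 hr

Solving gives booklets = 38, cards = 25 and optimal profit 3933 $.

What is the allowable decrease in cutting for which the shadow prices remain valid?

37.5

Binding constraints: press time, cutting. The basis is B = [[4,3],[6,6]] with det 6.
Per unit decrease in cutting, x* moves by d = (0.5, -0.6667).
The basis stays optimal until cards reaches 0; allowable decrease = 37.5 hr.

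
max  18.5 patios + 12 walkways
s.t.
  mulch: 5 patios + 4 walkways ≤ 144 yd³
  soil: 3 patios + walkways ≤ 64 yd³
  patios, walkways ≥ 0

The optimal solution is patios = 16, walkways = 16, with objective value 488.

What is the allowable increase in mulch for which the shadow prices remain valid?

112

Binding constraints: mulch, soil. The basis is B = [[5,4],[3,1]] with det -7.
Per unit increase in mulch, x* moves by d = (-0.1429, 0.4286).
The basis stays optimal until patios reaches 0; allowable increase = 112 yd³.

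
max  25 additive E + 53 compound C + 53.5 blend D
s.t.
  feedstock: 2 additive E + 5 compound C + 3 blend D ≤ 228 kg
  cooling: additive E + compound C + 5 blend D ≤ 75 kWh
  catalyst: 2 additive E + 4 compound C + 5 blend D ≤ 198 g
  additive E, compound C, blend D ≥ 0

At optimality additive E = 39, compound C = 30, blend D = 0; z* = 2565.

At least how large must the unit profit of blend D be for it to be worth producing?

56.5

Binding: feedstock and catalyst. Non-binding: cooling (6 unused).
Slack constraints have shadow price 0 (complementary slackness).
From A_Bᵀ y = c: 2·y_feedstock + 2·y_catalyst = 25; 5·y_feedstock + 4·y_catalyst = 53.
Solving: y_feedstock = 3, y_catalyst = 9.5.
blend D enters the basis when its profit ≥ yᵀa₃ = 3·3 + 9.5·5 = 56.5.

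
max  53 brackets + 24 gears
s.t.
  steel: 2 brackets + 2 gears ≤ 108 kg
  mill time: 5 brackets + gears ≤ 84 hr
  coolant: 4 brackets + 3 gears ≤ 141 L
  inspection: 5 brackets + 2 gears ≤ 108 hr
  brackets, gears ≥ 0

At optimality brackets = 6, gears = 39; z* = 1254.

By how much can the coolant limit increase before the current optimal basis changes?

21

Binding constraints: coolant, inspection. The basis is B = [[4,3],[5,2]] with det -7.
Per unit increase in coolant, x* moves by d = (-0.2857, 0.7143).
The basis stays optimal until brackets reaches 0; allowable increase = 21 L.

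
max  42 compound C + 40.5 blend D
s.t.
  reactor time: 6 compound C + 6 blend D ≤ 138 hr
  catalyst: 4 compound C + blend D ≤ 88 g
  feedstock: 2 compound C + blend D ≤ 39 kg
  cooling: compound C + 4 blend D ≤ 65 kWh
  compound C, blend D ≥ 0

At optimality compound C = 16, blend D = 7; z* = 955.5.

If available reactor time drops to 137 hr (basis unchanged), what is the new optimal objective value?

Check each constraint at x*: reactor time 138/138 (tight); catalyst 71/88 (slack 17); feedstock 39/39 (tight); cooling 44/65 (slack 21).
By complementary slackness, y = 0 for the non-binding constraints.
From A_Bᵀ y = c: 6·y_reactor time + 2·y_feedstock = 42; 6·y_reactor time + 1·y_feedstock = 40.5.
→ y_reactor time = 6.5 and y_feedstock = 1.5.
Δz = y_reactor time·Δb = 6.5 × (-1) = -6.5, so new z* = 955.5 − 6.5 = 949.

949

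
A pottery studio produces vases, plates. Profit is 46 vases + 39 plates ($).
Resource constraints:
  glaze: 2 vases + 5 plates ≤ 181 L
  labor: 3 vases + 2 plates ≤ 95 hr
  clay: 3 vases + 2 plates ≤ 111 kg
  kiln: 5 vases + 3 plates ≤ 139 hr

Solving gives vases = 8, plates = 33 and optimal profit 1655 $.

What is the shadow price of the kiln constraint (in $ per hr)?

8

Binding: glaze and kiln. Non-binding: labor (5 unused), clay (21 unused).
Slack constraints have shadow price 0 (complementary slackness).
Dual feasibility on the basic columns requires 2·y_glaze + 5·y_kiln = 46, 5·y_glaze + 3·y_kiln = 39.
→ y_glaze = 3 and y_kiln = 8.
Shadow price of kiln = 8.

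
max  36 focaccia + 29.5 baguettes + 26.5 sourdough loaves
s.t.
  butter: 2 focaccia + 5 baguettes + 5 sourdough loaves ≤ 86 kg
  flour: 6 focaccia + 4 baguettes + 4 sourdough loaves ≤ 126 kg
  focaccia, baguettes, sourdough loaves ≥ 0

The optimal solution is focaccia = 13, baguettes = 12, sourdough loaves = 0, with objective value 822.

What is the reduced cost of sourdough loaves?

-3

Check each constraint at x*: butter 86/86 (tight); flour 126/126 (tight).
From A_Bᵀ y = c: 2·y_butter + 6·y_flour = 36; 5·y_butter + 4·y_flour = 29.5.
Solving: y_butter = 1.5, y_flour = 5.5.
Reduced cost of sourdough loaves: c₃ − yᵀa₃ = 26.5 − (1.5·5 + 5.5·4) = 26.5 − 29.5 = -3.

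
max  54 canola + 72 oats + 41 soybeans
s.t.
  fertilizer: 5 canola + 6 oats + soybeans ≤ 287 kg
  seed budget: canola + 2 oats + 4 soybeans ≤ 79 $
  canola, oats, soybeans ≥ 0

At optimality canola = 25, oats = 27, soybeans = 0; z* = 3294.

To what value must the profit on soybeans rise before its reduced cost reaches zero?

45

At the optimum: fertilizer uses 287 of 287 (binding); seed budget uses 79 of 79 (binding).
The binding rows give the dual system: 5·y_fertilizer + 1·y_seed budget = 54 and 6·y_fertilizer + 2·y_seed budget = 72.
This yields shadow prices y_fertilizer = 9, y_seed budget = 9.
soybeans enters the basis when its profit ≥ yᵀa₃ = 9·1 + 9·4 = 45.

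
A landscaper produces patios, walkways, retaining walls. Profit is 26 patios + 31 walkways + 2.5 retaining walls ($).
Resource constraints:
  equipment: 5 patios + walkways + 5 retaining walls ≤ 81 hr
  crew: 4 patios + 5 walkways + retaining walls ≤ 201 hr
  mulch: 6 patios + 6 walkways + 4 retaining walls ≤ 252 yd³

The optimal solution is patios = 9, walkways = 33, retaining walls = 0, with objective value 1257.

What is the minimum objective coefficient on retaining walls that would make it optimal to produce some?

Binding: crew and mulch. Non-binding: equipment (3 unused).
Since equipment is not tight, its dual is 0.
Dual feasibility on the basic columns requires 4·y_crew + 6·y_mulch = 26, 5·y_crew + 6·y_mulch = 31.
This yields shadow prices y_crew = 5, y_mulch = 1.
retaining walls enters the basis when its profit ≥ yᵀa₃ = 5·1 + 1·4 = 9.

9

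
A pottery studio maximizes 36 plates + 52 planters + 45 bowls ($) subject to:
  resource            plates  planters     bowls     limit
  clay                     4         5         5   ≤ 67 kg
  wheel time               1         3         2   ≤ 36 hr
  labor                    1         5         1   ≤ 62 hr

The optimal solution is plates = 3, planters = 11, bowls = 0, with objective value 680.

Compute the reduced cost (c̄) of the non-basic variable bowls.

Check each constraint at x*: clay 67/67 (tight); wheel time 36/36 (tight); labor 58/62 (slack 4).
Slack constraints have shadow price 0 (complementary slackness).
Dual feasibility on the basic columns requires 4·y_clay + 1·y_wheel time = 36, 5·y_clay + 3·y_wheel time = 52.
→ y_clay = 8 and y_wheel time = 4.
Reduced cost of bowls: c₃ − yᵀa₃ = 45 − (8·5 + 4·2) = 45 − 48 = -3.

-3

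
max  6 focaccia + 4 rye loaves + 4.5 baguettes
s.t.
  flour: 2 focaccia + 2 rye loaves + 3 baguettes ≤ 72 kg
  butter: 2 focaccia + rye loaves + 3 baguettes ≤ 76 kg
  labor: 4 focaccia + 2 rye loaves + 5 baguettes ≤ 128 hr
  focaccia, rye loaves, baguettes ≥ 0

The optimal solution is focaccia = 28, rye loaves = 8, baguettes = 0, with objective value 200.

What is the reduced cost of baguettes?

Check each constraint at x*: flour 72/72 (tight); butter 64/76 (slack 12); labor 128/128 (tight).
Since butter is not tight, its dual is 0.
Dual feasibility on the basic columns requires 2·y_flour + 4·y_labor = 6, 2·y_flour + 2·y_labor = 4.
→ y_flour = 1 and y_labor = 1.
Reduced cost of baguettes: c₃ − yᵀa₃ = 4.5 − (1·3 + 1·5) = 4.5 − 8 = -3.5.

-3.5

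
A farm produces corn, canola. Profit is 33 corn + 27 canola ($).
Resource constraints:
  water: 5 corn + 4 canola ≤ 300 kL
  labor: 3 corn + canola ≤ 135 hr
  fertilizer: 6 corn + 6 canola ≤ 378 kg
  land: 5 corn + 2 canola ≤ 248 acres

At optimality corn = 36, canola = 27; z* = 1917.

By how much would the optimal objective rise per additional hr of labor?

3

Binding: labor and fertilizer. Non-binding: water (12 unused), land (14 unused).
Since water, land are not tight, their duals are 0.
From A_Bᵀ y = c: 3·y_labor + 6·y_fertilizer = 33; 1·y_labor + 6·y_fertilizer = 27.
→ y_labor = 3 and y_fertilizer = 4.
Shadow price of labor = 3.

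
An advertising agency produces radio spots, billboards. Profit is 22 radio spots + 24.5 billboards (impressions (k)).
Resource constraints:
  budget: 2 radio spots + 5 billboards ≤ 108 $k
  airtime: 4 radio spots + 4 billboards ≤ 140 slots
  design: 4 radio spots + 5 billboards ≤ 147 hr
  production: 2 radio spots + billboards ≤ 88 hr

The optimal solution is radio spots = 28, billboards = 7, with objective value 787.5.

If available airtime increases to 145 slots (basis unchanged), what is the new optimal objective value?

802.5

Binding: airtime and design. Non-binding: budget (17 unused), production (25 unused).
By complementary slackness, y = 0 for the non-binding constraints.
Dual feasibility on the basic columns requires 4·y_airtime + 4·y_design = 22, 4·y_airtime + 5·y_design = 24.5.
This yields shadow prices y_airtime = 3, y_design = 2.5.
Δz = y_airtime·Δb = 3 × (5) = 15, so new z* = 787.5 + 15 = 802.5.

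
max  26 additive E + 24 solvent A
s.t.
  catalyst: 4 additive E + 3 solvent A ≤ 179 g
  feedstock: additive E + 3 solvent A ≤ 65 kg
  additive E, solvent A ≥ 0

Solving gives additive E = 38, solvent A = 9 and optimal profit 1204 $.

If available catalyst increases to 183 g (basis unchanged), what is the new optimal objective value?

1228

Both catalyst and feedstock are binding at x*.
Dual feasibility on the basic columns requires 4·y_catalyst + 1·y_feedstock = 26, 3·y_catalyst + 3·y_feedstock = 24.
→ y_catalyst = 6 and y_feedstock = 2.
Δz = y_catalyst·Δb = 6 × (4) = 24, so new z* = 1204 + 24 = 1228.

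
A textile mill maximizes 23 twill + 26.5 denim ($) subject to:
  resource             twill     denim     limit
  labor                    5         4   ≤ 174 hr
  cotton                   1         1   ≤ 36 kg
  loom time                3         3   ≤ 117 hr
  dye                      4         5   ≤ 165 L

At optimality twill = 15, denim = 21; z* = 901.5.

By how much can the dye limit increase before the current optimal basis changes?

Binding constraints: cotton, dye. The basis is B = [[1,1],[4,5]] with det 1.
Per unit increase in dye, x* moves by d = (-1, 1).
The basis stays optimal until twill reaches 0; allowable increase = 15 L.

15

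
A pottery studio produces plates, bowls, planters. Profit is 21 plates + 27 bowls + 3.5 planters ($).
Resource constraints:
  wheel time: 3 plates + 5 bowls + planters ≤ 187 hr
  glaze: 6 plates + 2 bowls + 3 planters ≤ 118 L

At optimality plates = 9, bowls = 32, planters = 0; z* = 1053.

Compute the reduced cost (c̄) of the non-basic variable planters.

-4.5

Both wheel time and glaze are binding at x*.
The binding rows give the dual system: 3·y_wheel time + 6·y_glaze = 21 and 5·y_wheel time + 2·y_glaze = 27.
→ y_wheel time = 5 and y_glaze = 1.
Reduced cost of planters: c₃ − yᵀa₃ = 3.5 − (5·1 + 1·3) = 3.5 − 8 = -4.5.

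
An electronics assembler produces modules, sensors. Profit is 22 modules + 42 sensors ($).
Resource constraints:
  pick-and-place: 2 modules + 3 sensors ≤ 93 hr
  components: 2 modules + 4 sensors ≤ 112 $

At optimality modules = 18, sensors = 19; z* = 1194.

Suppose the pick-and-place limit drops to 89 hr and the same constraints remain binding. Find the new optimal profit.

Both pick-and-place and components are binding at x*.
Dual feasibility on the basic columns requires 2·y_pick-and-place + 2·y_components = 22, 3·y_pick-and-place + 4·y_components = 42.
Solving: y_pick-and-place = 2, y_components = 9.
Δz = y_pick-and-place·Δb = 2 × (-4) = -8, so new z* = 1194 − 8 = 1186.

1186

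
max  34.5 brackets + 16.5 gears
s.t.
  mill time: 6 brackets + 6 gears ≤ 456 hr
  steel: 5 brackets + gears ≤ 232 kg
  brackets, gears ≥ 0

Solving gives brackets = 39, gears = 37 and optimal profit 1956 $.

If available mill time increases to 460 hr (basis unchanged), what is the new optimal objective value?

Check each constraint at x*: mill time 456/456 (tight); steel 232/232 (tight).
Dual feasibility on the basic columns requires 6·y_mill time + 5·y_steel = 34.5, 6·y_mill time + 1·y_steel = 16.5.
This yields shadow prices y_mill time = 2, y_steel = 4.5.
Δz = y_mill time·Δb = 2 × (4) = 8, so new z* = 1956 + 8 = 1964.

1964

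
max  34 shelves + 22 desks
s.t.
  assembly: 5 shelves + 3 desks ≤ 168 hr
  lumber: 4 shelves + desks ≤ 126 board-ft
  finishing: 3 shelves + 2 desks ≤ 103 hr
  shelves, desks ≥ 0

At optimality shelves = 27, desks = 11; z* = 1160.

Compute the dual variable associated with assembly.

2

At the optimum: assembly uses 168 of 168 (binding); lumber uses 119 of 126 (slack = 7); finishing uses 103 of 103 (binding).
Since lumber is not tight, its dual is 0.
The binding rows give the dual system: 5·y_assembly + 3·y_finishing = 34 and 3·y_assembly + 2·y_finishing = 22.
This yields shadow prices y_assembly = 2, y_finishing = 8.
Shadow price of assembly = 2.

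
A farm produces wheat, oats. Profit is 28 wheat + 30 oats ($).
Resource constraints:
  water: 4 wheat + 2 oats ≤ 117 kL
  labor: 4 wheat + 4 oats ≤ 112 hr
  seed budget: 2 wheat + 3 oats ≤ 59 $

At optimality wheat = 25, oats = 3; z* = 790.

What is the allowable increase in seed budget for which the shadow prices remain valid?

Binding constraints: labor, seed budget. The basis is B = [[4,4],[2,3]] with det 4.
Per unit increase in seed budget, x* moves by d = (-1, 1).
The basis stays optimal until wheat reaches 0; allowable increase = 25 $.

25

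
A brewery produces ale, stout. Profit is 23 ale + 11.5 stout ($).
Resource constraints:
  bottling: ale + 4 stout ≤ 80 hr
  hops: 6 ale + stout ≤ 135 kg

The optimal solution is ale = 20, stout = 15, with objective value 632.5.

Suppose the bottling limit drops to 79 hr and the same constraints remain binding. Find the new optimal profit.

630.5

Both bottling and hops are binding at x*.
From A_Bᵀ y = c: 1·y_bottling + 6·y_hops = 23; 4·y_bottling + 1·y_hops = 11.5.
→ y_bottling = 2 and y_hops = 3.5.
Δz = y_bottling·Δb = 2 × (-1) = -2, so new z* = 632.5 − 2 = 630.5.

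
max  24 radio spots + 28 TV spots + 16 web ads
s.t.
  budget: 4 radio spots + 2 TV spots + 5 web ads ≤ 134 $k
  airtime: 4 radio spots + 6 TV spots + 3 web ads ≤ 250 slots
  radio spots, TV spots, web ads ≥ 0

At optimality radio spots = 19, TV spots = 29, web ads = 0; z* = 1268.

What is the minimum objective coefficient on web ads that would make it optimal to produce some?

22

At the optimum: budget uses 134 of 134 (binding); airtime uses 250 of 250 (binding).
The binding rows give the dual system: 4·y_budget + 4·y_airtime = 24 and 2·y_budget + 6·y_airtime = 28.
Solving: y_budget = 2, y_airtime = 4.
web ads enters the basis when its profit ≥ yᵀa₃ = 2·5 + 4·3 = 22.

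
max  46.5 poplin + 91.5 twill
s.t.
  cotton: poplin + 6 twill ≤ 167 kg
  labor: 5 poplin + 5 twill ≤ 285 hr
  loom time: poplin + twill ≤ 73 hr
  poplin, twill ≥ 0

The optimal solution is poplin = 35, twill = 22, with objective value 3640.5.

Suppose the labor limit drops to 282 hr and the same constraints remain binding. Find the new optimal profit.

3618

At the optimum: cotton uses 167 of 167 (binding); labor uses 285 of 285 (binding); loom time uses 57 of 73 (slack = 16).
Since loom time is not tight, its dual is 0.
The binding rows give the dual system: 1·y_cotton + 5·y_labor = 46.5 and 6·y_cotton + 5·y_labor = 91.5.
This yields shadow prices y_cotton = 9, y_labor = 7.5.
Δz = y_labor·Δb = 7.5 × (-3) = -22.5, so new z* = 3640.5 − 22.5 = 3618.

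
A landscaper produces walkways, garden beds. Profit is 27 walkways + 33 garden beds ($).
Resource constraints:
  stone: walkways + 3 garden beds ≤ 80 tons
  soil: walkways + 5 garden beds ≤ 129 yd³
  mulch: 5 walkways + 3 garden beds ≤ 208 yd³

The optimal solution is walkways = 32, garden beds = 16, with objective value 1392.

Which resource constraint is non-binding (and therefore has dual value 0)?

stone: 80/80 (binding)
soil: 112/129 (slack 17)
mulch: 208/208 (binding)
By complementary slackness, a constraint with positive slack has shadow price 0 → soil.

soil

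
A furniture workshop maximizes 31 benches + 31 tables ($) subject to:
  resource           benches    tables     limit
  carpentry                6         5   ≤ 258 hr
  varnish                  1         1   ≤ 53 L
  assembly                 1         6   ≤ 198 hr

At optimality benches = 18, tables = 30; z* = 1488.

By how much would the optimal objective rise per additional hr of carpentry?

5

Check each constraint at x*: carpentry 258/258 (tight); varnish 48/53 (slack 5); assembly 198/198 (tight).
Slack constraints have shadow price 0 (complementary slackness).
The binding rows give the dual system: 6·y_carpentry + 1·y_assembly = 31 and 5·y_carpentry + 6·y_assembly = 31.
Solving: y_carpentry = 5, y_assembly = 1.
Shadow price of carpentry = 5.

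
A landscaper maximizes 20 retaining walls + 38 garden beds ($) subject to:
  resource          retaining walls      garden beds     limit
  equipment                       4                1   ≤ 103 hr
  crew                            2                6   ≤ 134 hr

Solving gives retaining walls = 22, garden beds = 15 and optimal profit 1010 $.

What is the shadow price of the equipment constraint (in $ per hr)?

2

Both equipment and crew are binding at x*.
Dual feasibility on the basic columns requires 4·y_equipment + 2·y_crew = 20, 1·y_equipment + 6·y_crew = 38.
→ y_equipment = 2 and y_crew = 6.
Shadow price of equipment = 2.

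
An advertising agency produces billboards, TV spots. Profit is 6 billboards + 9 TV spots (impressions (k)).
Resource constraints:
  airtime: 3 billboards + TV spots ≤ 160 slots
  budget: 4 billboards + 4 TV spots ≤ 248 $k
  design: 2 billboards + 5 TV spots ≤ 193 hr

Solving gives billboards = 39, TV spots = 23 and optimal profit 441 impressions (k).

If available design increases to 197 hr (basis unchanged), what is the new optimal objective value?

At the optimum: airtime uses 140 of 160 (slack = 20); budget uses 248 of 248 (binding); design uses 193 of 193 (binding).
Since airtime is not tight, its dual is 0.
From A_Bᵀ y = c: 4·y_budget + 2·y_design = 6; 4·y_budget + 5·y_design = 9.
→ y_budget = 1 and y_design = 1.
Δz = y_design·Δb = 1 × (4) = 4, so new z* = 441 + 4 = 445.

445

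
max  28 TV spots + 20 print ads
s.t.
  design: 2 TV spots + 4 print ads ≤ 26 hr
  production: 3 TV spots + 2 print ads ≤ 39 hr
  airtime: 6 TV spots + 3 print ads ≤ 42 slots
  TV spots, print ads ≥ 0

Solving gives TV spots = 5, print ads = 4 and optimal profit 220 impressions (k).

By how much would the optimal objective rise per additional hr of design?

2

Check each constraint at x*: design 26/26 (tight); production 23/39 (slack 16); airtime 42/42 (tight).
By complementary slackness, y = 0 for the non-binding constraint.
The binding rows give the dual system: 2·y_design + 6·y_airtime = 28 and 4·y_design + 3·y_airtime = 20.
→ y_design = 2 and y_airtime = 4.
Shadow price of design = 2.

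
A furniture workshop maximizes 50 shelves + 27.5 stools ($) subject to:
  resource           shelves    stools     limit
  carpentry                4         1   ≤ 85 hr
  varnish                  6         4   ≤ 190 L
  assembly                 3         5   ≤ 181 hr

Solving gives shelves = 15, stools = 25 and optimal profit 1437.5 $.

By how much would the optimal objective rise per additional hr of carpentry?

3.5

Binding: carpentry and varnish. Non-binding: assembly (11 unused).
Since assembly is not tight, its dual is 0.
The binding rows give the dual system: 4·y_carpentry + 6·y_varnish = 50 and 1·y_carpentry + 4·y_varnish = 27.5.
→ y_carpentry = 3.5 and y_varnish = 6.
Shadow price of carpentry = 3.5.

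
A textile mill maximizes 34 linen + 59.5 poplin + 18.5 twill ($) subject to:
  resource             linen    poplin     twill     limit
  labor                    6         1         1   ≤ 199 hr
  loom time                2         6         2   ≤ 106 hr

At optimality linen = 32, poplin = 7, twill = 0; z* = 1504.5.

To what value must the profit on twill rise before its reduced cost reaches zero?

Check each constraint at x*: labor 199/199 (tight); loom time 106/106 (tight).
From A_Bᵀ y = c: 6·y_labor + 2·y_loom time = 34; 1·y_labor + 6·y_loom time = 59.5.
→ y_labor = 2.5 and y_loom time = 9.5.
twill enters the basis when its profit ≥ yᵀa₃ = 2.5·1 + 9.5·2 = 21.5.

21.5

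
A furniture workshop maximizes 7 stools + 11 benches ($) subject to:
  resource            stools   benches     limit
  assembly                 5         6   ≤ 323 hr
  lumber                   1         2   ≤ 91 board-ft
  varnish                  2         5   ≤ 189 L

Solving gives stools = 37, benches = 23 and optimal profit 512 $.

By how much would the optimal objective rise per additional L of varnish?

1

Check each constraint at x*: assembly 323/323 (tight); lumber 83/91 (slack 8); varnish 189/189 (tight).
By complementary slackness, y = 0 for the non-binding constraint.
The binding rows give the dual system: 5·y_assembly + 2·y_varnish = 7 and 6·y_assembly + 5·y_varnish = 11.
This yields shadow prices y_assembly = 1, y_varnish = 1.
Shadow price of varnish = 1.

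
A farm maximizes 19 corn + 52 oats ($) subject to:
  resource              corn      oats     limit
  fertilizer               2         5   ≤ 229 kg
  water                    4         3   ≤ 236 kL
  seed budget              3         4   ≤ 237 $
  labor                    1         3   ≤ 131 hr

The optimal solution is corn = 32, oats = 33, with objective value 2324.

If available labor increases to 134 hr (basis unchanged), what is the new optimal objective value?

2351

At the optimum: fertilizer uses 229 of 229 (binding); water uses 227 of 236 (slack = 9); seed budget uses 228 of 237 (slack = 9); labor uses 131 of 131 (binding).
Since water, seed budget are not tight, their duals are 0.
Dual feasibility on the basic columns requires 2·y_fertilizer + 1·y_labor = 19, 5·y_fertilizer + 3·y_labor = 52.
→ y_fertilizer = 5 and y_labor = 9.
Δz = y_labor·Δb = 9 × (3) = 27, so new z* = 2324 + 27 = 2351.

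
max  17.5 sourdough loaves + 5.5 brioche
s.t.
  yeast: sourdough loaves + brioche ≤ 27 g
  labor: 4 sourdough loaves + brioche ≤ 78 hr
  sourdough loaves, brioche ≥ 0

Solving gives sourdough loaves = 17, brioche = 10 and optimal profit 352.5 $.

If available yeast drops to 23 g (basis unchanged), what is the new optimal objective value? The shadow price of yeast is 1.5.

346.5

Δb = -4, so new z* = 352.5 + (1.5)·(-4) = 352.5 − 6 = 346.5.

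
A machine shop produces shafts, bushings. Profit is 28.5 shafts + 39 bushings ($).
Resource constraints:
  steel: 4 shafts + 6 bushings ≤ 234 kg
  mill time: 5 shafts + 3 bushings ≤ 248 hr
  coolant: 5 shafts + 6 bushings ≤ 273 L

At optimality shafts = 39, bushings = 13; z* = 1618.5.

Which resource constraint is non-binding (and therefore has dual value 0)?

steel: 234/234 (binding)
mill time: 234/248 (slack 14)
coolant: 273/273 (binding)
By complementary slackness, a constraint with positive slack has shadow price 0 → mill time.

mill time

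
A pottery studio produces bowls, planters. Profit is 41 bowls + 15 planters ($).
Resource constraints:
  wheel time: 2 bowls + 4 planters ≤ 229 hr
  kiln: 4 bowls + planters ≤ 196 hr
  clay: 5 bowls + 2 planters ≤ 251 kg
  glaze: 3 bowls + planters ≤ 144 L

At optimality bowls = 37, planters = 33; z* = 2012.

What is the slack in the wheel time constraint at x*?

23

wheel time used = 2·37 + 4·33 = 206; slack = 229 − 206 = 23.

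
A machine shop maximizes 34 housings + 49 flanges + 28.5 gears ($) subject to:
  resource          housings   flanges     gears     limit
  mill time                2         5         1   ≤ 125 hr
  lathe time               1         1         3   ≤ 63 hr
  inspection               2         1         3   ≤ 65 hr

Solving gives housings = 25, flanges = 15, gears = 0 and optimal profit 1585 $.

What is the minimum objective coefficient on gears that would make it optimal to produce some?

35

Check each constraint at x*: mill time 125/125 (tight); lathe time 40/63 (slack 23); inspection 65/65 (tight).
By complementary slackness, y = 0 for the non-binding constraint.
Dual feasibility on the basic columns requires 2·y_mill time + 2·y_inspection = 34, 5·y_mill time + 1·y_inspection = 49.
This yields shadow prices y_mill time = 8, y_inspection = 9.
gears enters the basis when its profit ≥ yᵀa₃ = 8·1 + 9·3 = 35.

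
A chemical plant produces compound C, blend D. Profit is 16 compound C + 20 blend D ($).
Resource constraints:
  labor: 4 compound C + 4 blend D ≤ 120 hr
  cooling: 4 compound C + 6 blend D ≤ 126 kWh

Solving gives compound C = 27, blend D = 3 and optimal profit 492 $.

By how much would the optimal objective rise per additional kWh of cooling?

2

Both labor and cooling are binding at x*.
The binding rows give the dual system: 4·y_labor + 4·y_cooling = 16 and 4·y_labor + 6·y_cooling = 20.
→ y_labor = 2 and y_cooling = 2.
Shadow price of cooling = 2.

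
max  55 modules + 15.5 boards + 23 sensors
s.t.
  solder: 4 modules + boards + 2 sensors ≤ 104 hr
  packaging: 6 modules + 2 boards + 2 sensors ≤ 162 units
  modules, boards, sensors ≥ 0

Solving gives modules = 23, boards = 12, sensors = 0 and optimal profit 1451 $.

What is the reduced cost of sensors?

Check each constraint at x*: solder 104/104 (tight); packaging 162/162 (tight).
From A_Bᵀ y = c: 4·y_solder + 6·y_packaging = 55; 1·y_solder + 2·y_packaging = 15.5.
→ y_solder = 8.5 and y_packaging = 3.5.
Reduced cost of sensors: c₃ − yᵀa₃ = 23 − (8.5·2 + 3.5·2) = 23 − 24 = -1.

-1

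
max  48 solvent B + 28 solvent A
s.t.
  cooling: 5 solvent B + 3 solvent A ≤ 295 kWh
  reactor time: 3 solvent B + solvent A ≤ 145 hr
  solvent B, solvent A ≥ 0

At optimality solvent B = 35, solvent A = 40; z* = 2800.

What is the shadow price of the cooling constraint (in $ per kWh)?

Check each constraint at x*: cooling 295/295 (tight); reactor time 145/145 (tight).
Dual feasibility on the basic columns requires 5·y_cooling + 3·y_reactor time = 48, 3·y_cooling + 1·y_reactor time = 28.
→ y_cooling = 9 and y_reactor time = 1.
Shadow price of cooling = 9.

9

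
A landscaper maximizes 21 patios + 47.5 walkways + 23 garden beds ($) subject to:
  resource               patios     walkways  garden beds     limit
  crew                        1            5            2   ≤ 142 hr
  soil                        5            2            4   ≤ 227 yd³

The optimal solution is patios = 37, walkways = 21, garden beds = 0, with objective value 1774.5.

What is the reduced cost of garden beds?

-4

At the optimum: crew uses 142 of 142 (binding); soil uses 227 of 227 (binding).
Dual feasibility on the basic columns requires 1·y_crew + 5·y_soil = 21, 5·y_crew + 2·y_soil = 47.5.
→ y_crew = 8.5 and y_soil = 2.5.
Reduced cost of garden beds: c₃ − yᵀa₃ = 23 − (8.5·2 + 2.5·4) = 23 − 27 = -4.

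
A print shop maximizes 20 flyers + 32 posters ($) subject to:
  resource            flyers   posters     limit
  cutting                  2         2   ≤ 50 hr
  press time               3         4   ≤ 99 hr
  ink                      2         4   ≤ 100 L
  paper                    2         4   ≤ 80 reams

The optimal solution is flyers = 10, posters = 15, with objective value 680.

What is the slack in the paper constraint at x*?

paper used = 2·10 + 4·15 = 80; slack = 80 − 80 = 0.

0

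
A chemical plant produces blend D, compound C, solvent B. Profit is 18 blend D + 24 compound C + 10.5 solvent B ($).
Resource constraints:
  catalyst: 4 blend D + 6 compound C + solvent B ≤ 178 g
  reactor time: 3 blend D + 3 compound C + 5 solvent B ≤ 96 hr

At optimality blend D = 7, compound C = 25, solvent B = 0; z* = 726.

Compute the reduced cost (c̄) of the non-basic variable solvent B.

At the optimum: catalyst uses 178 of 178 (binding); reactor time uses 96 of 96 (binding).
Dual feasibility on the basic columns requires 4·y_catalyst + 3·y_reactor time = 18, 6·y_catalyst + 3·y_reactor time = 24.
This yields shadow prices y_catalyst = 3, y_reactor time = 2.
Reduced cost of solvent B: c₃ − yᵀa₃ = 10.5 − (3·1 + 2·5) = 10.5 − 13 = -2.5.

-2.5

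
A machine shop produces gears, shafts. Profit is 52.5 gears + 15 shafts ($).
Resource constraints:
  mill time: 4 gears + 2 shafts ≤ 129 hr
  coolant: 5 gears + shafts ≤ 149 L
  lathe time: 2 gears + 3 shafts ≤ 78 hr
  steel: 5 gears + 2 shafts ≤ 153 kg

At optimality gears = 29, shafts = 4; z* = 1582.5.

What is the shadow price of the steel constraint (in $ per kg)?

4.5

Binding: coolant and steel. Non-binding: mill time (5 unused), lathe time (8 unused).
Slack constraints have shadow price 0 (complementary slackness).
From A_Bᵀ y = c: 5·y_coolant + 5·y_steel = 52.5; 1·y_coolant + 2·y_steel = 15.
Solving: y_coolant = 6, y_steel = 4.5.
Shadow price of steel = 4.5.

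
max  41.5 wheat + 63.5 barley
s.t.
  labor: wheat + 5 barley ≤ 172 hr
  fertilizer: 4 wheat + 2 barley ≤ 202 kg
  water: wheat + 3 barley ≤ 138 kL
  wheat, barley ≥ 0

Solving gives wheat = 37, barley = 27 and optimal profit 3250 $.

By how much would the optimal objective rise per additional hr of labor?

9.5

At the optimum: labor uses 172 of 172 (binding); fertilizer uses 202 of 202 (binding); water uses 118 of 138 (slack = 20).
Slack constraints have shadow price 0 (complementary slackness).
Dual feasibility on the basic columns requires 1·y_labor + 4·y_fertilizer = 41.5, 5·y_labor + 2·y_fertilizer = 63.5.
→ y_labor = 9.5 and y_fertilizer = 8.
Shadow price of labor = 9.5.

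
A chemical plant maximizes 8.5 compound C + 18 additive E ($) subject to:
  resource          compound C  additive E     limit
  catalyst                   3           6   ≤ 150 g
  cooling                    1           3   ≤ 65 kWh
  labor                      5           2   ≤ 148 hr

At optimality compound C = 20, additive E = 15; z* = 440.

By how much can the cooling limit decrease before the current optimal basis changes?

Binding constraints: catalyst, cooling. The basis is B = [[3,6],[1,3]] with det 3.
Per unit decrease in cooling, x* moves by d = (2, -1).
The basis stays optimal until labor becomes binding; allowable decrease = 2.25 kWh.

2.25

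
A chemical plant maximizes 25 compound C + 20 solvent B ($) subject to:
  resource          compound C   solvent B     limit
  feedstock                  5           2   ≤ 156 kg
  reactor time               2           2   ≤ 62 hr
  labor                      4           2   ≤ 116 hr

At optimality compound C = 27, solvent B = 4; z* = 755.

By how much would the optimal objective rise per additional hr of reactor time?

7.5

Binding: reactor time and labor. Non-binding: feedstock (13 unused).
By complementary slackness, y = 0 for the non-binding constraint.
From A_Bᵀ y = c: 2·y_reactor time + 4·y_labor = 25; 2·y_reactor time + 2·y_labor = 20.
This yields shadow prices y_reactor time = 7.5, y_labor = 2.5.
Shadow price of reactor time = 7.5.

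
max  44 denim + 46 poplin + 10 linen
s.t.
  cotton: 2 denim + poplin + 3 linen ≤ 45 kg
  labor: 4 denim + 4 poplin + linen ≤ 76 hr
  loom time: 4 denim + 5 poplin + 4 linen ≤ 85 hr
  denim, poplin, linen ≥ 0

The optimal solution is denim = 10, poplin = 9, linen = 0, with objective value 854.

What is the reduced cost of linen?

Check each constraint at x*: cotton 29/45 (slack 16); labor 76/76 (tight); loom time 85/85 (tight).
Slack constraints have shadow price 0 (complementary slackness).
The binding rows give the dual system: 4·y_labor + 4·y_loom time = 44 and 4·y_labor + 5·y_loom time = 46.
→ y_labor = 9 and y_loom time = 2.
Reduced cost of linen: c₃ − yᵀa₃ = 10 − (9·1 + 2·4) = 10 − 17 = -7.

-7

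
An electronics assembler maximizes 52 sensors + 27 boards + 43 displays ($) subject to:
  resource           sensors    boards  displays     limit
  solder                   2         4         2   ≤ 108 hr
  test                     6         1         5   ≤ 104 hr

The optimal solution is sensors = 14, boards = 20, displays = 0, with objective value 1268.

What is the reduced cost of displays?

At the optimum: solder uses 108 of 108 (binding); test uses 104 of 104 (binding).
From A_Bᵀ y = c: 2·y_solder + 6·y_test = 52; 4·y_solder + 1·y_test = 27.
→ y_solder = 5 and y_test = 7.
Reduced cost of displays: c₃ − yᵀa₃ = 43 − (5·2 + 7·5) = 43 − 45 = -2.

-2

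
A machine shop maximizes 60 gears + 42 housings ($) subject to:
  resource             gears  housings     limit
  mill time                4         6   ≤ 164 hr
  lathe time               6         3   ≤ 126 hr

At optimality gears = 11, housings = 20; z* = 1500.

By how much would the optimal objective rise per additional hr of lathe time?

At the optimum: mill time uses 164 of 164 (binding); lathe time uses 126 of 126 (binding).
From A_Bᵀ y = c: 4·y_mill time + 6·y_lathe time = 60; 6·y_mill time + 3·y_lathe time = 42.
This yields shadow prices y_mill time = 3, y_lathe time = 8.
Shadow price of lathe time = 8.

8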